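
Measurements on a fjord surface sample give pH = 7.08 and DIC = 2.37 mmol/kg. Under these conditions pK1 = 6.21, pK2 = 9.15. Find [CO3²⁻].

α₂ = 1 / (1 + [H⁺]/K2 + [H⁺]²/(K1K2)) = 1 / (1 + 10^+2.07 + 10^+1.20)
   = 1 / (1 + 117.49 + 15.849) = 1/134.34 = 0.007444
[CO3²⁻] = α₂ × DIC = 0.007444 × 2.37 = 0.0176 mmol/kg = 17.6 μmol/kg

[CO3²⁻] = 17.6 μmol/kg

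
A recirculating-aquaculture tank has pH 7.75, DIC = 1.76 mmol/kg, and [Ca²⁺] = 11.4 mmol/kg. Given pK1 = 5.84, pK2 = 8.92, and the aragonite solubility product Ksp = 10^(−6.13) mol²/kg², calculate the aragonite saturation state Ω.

α₂ = 1 / (1 + [H⁺]/K2 + [H⁺]²/(K1K2)) = 1 / (1 + 10^+1.17 + 10^-0.74)
   = 1 / (1 + 14.791 + 0.18197) = 1/15.973 = 0.06261
[CO3²⁻] = α₂ × DIC = 0.06261 × 1.76 = 0.1102 mmol/kg
Ksp = 10^(−6.13) = 7.413×10^-7
Ω = [Ca²⁺][CO3²⁻]/Ksp = (11.4×10^-3)(1.102×10^-4) / 7.413×10^-7 = 1.69

Ω = 1.69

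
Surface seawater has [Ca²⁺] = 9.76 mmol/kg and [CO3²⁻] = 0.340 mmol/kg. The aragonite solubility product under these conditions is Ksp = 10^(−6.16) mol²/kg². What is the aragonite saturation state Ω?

Ω = 4.80

Ksp = 10^(−6.16) = 6.918×10^-7
Ω = [Ca²⁺][CO3²⁻]/Ksp = (9.76×10^-3)(0.340×10^-3) / 6.918×10^-7 = 4.80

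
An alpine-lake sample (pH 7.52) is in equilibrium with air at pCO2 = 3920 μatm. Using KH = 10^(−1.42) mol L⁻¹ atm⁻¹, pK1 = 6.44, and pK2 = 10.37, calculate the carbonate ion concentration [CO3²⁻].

[CO3²⁻] = 2.53 μmol/L

[CO2*] = KH · pCO2 = 10^(−1.42) × 3920×10^-6 = 1.490×10^-4 mol/L
α₀ = 1/(1 + K1/[H⁺] + K1K2/[H⁺]²) = 1/(1 + 10^+1.08 + 10^-1.77) = 0.07669
DIC = [CO2*]/α₀ = 1.490×10^-4 / 0.07669 = 1.943 mmol/L
[CO3²⁻] = α₂·DIC; α₂ = 0.001302, so [CO3²⁻] = 0.001302 × 1.943 = 0.00253 mmol/L = 2.53 μmol/L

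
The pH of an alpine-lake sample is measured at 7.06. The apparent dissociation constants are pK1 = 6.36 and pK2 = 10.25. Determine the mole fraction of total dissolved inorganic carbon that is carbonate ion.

α₂ = 0.000538

α₂ = 1 / (1 + [H⁺]/K2 + [H⁺]²/(K1K2)) = 1 / (1 + 10^+3.19 + 10^+2.49)
   = 1 / (1 + 1548.8 + 309.03) = 1/1858.8 = 0.0005380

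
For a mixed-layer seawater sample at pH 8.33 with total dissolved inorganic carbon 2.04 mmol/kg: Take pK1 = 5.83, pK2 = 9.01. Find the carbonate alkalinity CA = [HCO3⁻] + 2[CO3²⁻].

CA = [HCO3⁻] + 2[CO3²⁻] = (α₁ + 2α₂)·DIC
At pH 8.33: [H⁺]/K1 = 10^-2.50 = 0.0031623, K2/[H⁺] = 10^-0.68 = 0.20893
α₁ = 1/(1 + 0.0031623 + 0.20893) = 1/1.2121 = 0.8250; α₂ = α₁·K2/[H⁺] = 0.1724
α₁ + 2α₂ = 1.1698
CA = 1.1698 × 2.04 = 2.39 mmol/kg

CA = 2.39 mmol/kg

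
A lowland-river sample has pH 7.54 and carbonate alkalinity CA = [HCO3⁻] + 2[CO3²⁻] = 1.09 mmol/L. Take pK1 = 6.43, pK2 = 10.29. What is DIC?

CA = [HCO3⁻] + 2[CO3²⁻] = (α₁ + 2α₂)·DIC
At pH 7.54: [H⁺]/K1 = 10^-1.11 = 0.077625, K2/[H⁺] = 10^-2.75 = 0.0017783
α₁ = 1/(1 + 0.077625 + 0.0017783) = 1/1.0794 = 0.9264; α₂ = α₁·K2/[H⁺] = 0.001647
α₁ + 2α₂ = 0.9297
DIC = CA / (α₁ + 2α₂) = 1.09 / 0.9297 = 1.17 mmol/L

DIC = 1.17 mmol/L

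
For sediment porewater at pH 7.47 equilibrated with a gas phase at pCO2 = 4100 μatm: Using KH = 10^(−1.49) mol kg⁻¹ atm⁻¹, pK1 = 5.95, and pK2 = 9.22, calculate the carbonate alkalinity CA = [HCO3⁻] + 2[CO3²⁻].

[CO2*] = KH · pCO2 = 10^(−1.49) × 4100×10^-6 = 1.327×10^-4 mol/kg
α₀ = 1/(1 + K1/[H⁺] + K1K2/[H⁺]²) = 1/(1 + 10^+1.52 + 10^-0.23) = 0.02882
DIC = [CO2*]/α₀ = 1.327×10^-4 / 0.02882 = 4.604 mmol/kg
CA = (α₁ + 2α₂)·DIC = (0.9542 + 2×0.01697) × 4.604 = 4.55 mmol/kg

CA = 4.55 mmol/kg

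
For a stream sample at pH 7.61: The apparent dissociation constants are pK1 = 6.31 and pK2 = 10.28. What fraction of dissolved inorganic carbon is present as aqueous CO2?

α₀ = 1 / (1 + K1/[H⁺] + K1K2/[H⁺]²) = 1 / (1 + 10^+1.30 + 10^-1.37)
   = 1 / (1 + 19.953 + 0.042658) = 1/20.995 = 0.04763

α₀ = 0.0476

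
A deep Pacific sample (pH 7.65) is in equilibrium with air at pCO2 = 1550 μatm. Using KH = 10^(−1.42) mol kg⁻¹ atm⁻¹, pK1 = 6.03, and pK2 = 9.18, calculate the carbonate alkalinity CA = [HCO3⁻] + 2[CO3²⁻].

CA = 2.60 mmol/kg

[CO2*] = KH · pCO2 = 10^(−1.42) × 1550×10^-6 = 5.893×10^-5 mol/kg
α₀ = 1/(1 + K1/[H⁺] + K1K2/[H⁺]²) = 1/(1 + 10^+1.62 + 10^+0.09) = 0.02277
DIC = [CO2*]/α₀ = 5.893×10^-5 / 0.02277 = 2.588 mmol/kg
CA = (α₁ + 2α₂)·DIC = (0.9492 + 2×0.02801) × 2.588 = 2.60 mmol/kg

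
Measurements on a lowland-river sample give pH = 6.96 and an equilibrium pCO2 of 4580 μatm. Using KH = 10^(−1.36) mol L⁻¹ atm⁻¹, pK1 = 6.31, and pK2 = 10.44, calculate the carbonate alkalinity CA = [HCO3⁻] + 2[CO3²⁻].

CA = 0.894 mmol/L

[CO2*] = KH · pCO2 = 10^(−1.36) × 4580×10^-6 = 1.999×10^-4 mol/L
α₀ = 1/(1 + K1/[H⁺] + K1K2/[H⁺]²) = 1/(1 + 10^+0.65 + 10^-2.83) = 0.1829
DIC = [CO2*]/α₀ = 1.999×10^-4 / 0.1829 = 1.093 mmol/L
CA = (α₁ + 2α₂)·DIC = (0.8169 + 2×0.0002705) × 1.093 = 0.894 mmol/L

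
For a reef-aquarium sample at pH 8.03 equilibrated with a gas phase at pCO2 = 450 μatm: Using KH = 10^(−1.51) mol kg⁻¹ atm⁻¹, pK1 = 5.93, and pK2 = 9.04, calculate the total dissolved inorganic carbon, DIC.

[CO2*] = KH · pCO2 = 10^(−1.51) × 450×10^-6 = 1.391×10^-5 mol/kg
α₀ = 1/(1 + K1/[H⁺] + K1K2/[H⁺]²) = 1/(1 + 10^+2.10 + 10^+1.09) = 0.007184
DIC = [CO2*]/α₀ = 1.391×10^-5 / 0.007184 = 1.94 mmol/kg

DIC = 1.94 mmol/kg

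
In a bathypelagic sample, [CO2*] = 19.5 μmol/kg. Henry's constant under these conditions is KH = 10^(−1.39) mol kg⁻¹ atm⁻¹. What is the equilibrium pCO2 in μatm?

KH = 10^(−1.39) = 4.074×10^-2 mol kg⁻¹ atm⁻¹
pCO2 = [CO2*]/KH = 19.5×10^-6 / 4.074×10^-2 = 4.79×10^-4 atm = 479 μatm

pCO2 = 479 μatm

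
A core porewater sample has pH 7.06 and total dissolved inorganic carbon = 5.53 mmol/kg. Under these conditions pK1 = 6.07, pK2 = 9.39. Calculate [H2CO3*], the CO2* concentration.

[CO2*] = 0.511 mmol/kg

α₀ = 1 / (1 + K1/[H⁺] + K1K2/[H⁺]²) = 1 / (1 + 10^+0.99 + 10^-1.34)
   = 1 / (1 + 9.7724 + 0.045709) = 1/10.818 = 0.09244
[CO2*] = α₀ × DIC = 0.09244 × 5.53 = 0.511 mmol/kg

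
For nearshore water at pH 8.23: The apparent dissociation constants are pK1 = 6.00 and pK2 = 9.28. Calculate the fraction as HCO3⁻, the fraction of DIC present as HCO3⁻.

α₁ = 1 / (1 + [H⁺]/K1 + K2/[H⁺]) = 1 / (1 + 10^-2.23 + 10^-1.05)
   = 1 / (1 + 0.0058884 + 0.089125) = 1/1.0950 = 0.9132

α₁ = 0.913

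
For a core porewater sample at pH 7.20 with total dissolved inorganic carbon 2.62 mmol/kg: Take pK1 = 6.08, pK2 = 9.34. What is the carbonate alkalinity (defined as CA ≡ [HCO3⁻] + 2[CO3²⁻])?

CA = [HCO3⁻] + 2[CO3²⁻] = (α₁ + 2α₂)·DIC
At pH 7.20: [H⁺]/K1 = 10^-1.12 = 0.075858, K2/[H⁺] = 10^-2.14 = 0.0072444
α₁ = 1/(1 + 0.075858 + 0.0072444) = 1/1.0831 = 0.9233; α₂ = α₁·K2/[H⁺] = 0.006689
α₁ + 2α₂ = 0.9367
CA = 0.9367 × 2.62 = 2.45 mmol/kg

CA = 2.45 mmol/kg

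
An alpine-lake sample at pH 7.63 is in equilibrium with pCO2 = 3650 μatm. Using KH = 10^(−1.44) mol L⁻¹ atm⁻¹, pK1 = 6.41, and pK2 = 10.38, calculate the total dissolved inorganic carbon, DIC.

DIC = 2.34 mmol/L

[CO2*] = KH · pCO2 = 10^(−1.44) × 3650×10^-6 = 1.325×10^-4 mol/L
α₀ = 1/(1 + K1/[H⁺] + K1K2/[H⁺]²) = 1/(1 + 10^+1.22 + 10^-1.53) = 0.05674
DIC = [CO2*]/α₀ = 1.325×10^-4 / 0.05674 = 2.34 mmol/L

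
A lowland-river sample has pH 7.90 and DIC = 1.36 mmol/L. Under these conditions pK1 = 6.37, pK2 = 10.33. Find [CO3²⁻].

α₂ = 1 / (1 + [H⁺]/K2 + [H⁺]²/(K1K2)) = 1 / (1 + 10^+2.43 + 10^+0.90)
   = 1 / (1 + 269.15 + 7.9433) = 1/278.10 = 0.003596
[CO3²⁻] = α₂ × DIC = 0.003596 × 1.36 = 0.00489 mmol/L = 4.89 μmol/L

[CO3²⁻] = 4.89 μmol/L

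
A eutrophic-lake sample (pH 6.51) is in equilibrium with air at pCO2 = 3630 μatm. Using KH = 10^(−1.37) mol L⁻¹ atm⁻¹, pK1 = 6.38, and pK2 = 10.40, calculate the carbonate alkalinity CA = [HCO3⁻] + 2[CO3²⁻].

[CO2*] = KH · pCO2 = 10^(−1.37) × 3630×10^-6 = 1.548×10^-4 mol/L
α₀ = 1/(1 + K1/[H⁺] + K1K2/[H⁺]²) = 1/(1 + 10^+0.13 + 10^-3.76) = 0.4257
DIC = [CO2*]/α₀ = 1.548×10^-4 / 0.4257 = 0.3638 mmol/L
CA = (α₁ + 2α₂)·DIC = (0.5742 + 2×7.398×10^-5) × 0.3638 = 0.209 mmol/L

CA = 0.209 mmol/L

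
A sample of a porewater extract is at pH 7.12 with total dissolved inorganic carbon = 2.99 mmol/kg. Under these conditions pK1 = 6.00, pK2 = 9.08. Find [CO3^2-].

α₂ = 1 / (1 + [H⁺]/K2 + [H⁺]²/(K1K2)) = 1 / (1 + 10^+1.96 + 10^+0.84)
   = 1 / (1 + 91.201 + 6.9183) = 1/99.119 = 0.01009
[CO3²⁻] = α₂ × DIC = 0.01009 × 2.99 = 0.0302 mmol/kg

[CO3²⁻] = 0.0302 mmol/kg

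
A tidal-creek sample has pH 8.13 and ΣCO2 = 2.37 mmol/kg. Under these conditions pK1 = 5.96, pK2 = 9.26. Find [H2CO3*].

α₀ = 1 / (1 + K1/[H⁺] + K1K2/[H⁺]²) = 1 / (1 + 10^+2.17 + 10^+1.04)
   = 1 / (1 + 147.91 + 10.965) = 1/159.88 = 0.006255
[CO2*] = α₀ × DIC = 0.006255 × 2.37 = 0.0148 mmol/kg = 14.8 μmol/kg

[CO2*] = 14.8 μmol/kg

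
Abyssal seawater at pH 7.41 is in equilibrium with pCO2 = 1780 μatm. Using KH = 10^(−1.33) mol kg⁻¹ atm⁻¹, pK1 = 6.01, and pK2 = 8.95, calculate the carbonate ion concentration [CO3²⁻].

[CO2*] = KH · pCO2 = 10^(−1.33) × 1780×10^-6 = 8.326×10^-5 mol/kg
α₀ = 1/(1 + K1/[H⁺] + K1K2/[H⁺]²) = 1/(1 + 10^+1.40 + 10^-0.14) = 0.03725
DIC = [CO2*]/α₀ = 8.326×10^-5 / 0.03725 = 2.235 mmol/kg
[CO3²⁻] = α₂·DIC; α₂ = 0.02699, so [CO3²⁻] = 0.02699 × 2.235 = 0.0603 mmol/kg

[CO3²⁻] = 0.0603 mmol/kg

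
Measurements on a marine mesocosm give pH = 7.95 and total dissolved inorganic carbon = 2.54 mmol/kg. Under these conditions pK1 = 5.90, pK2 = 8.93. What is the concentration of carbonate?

[CO3²⁻] = 0.239 mmol/kg

α₂ = 1 / (1 + [H⁺]/K2 + [H⁺]²/(K1K2)) = 1 / (1 + 10^+0.98 + 10^-1.07)
   = 1 / (1 + 9.5499 + 0.085114) = 1/10.635 = 0.09403
[CO3²⁻] = α₂ × DIC = 0.09403 × 2.54 = 0.239 mmol/kg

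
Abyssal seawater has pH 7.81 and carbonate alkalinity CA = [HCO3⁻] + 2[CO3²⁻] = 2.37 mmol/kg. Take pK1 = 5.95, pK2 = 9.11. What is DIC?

DIC = 2.29 mmol/kg

CA = [HCO3⁻] + 2[CO3²⁻] = (α₁ + 2α₂)·DIC
At pH 7.81: [H⁺]/K1 = 10^-1.86 = 0.013804, K2/[H⁺] = 10^-1.30 = 0.050119
α₁ = 1/(1 + 0.013804 + 0.050119) = 1/1.0639 = 0.9399; α₂ = α₁·K2/[H⁺] = 0.04711
α₁ + 2α₂ = 1.0341
DIC = CA / (α₁ + 2α₂) = 2.37 / 1.0341 = 2.29 mmol/kg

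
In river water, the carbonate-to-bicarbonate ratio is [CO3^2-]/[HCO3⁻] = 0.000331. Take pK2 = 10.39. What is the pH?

pH = 6.91

From K2 = [H⁺][CO3^2-]/[HCO3⁻]:  pH = pK2 + log₁₀([CO3^2-]/[HCO3⁻])
log₁₀(0.000331) = -3.480
pH = 10.39 + (-3.480) = 6.91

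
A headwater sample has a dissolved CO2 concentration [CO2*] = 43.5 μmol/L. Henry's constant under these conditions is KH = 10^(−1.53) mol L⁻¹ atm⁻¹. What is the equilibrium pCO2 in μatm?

KH = 10^(−1.53) = 2.951×10^-2 mol L⁻¹ atm⁻¹
pCO2 = [CO2*]/KH = 43.5×10^-6 / 2.951×10^-2 = 1.47×10^-3 atm = 1470 μatm

pCO2 = 1470 μatm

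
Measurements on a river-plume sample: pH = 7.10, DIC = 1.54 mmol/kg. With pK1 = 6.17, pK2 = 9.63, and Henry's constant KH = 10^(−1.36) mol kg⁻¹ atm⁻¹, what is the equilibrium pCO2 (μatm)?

α₀ = 1 / (1 + K1/[H⁺] + K1K2/[H⁺]²) = 1 / (1 + 10^+0.93 + 10^-1.60)
   = 1 / (1 + 8.5114 + 0.025119) = 1/9.5365 = 0.1049
[CO2*] = α₀ × DIC = 0.1049 × 1.54 = 0.1615 mmol/kg
pCO2 = [CO2*]/KH = 1.615×10^-4 / 4.365×10^-2 = 3700 μatm

pCO2 = 3700 μatm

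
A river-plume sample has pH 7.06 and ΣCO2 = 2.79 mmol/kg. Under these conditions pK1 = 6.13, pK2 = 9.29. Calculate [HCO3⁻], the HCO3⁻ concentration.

α₁ = 1 / (1 + [H⁺]/K1 + K2/[H⁺]) = 1 / (1 + 10^-0.93 + 10^-2.23)
   = 1 / (1 + 0.11749 + 0.0058884) = 1/1.1234 = 0.8902
[HCO3⁻] = α₁ × DIC = 0.8902 × 2.79 = 2.48 mmol/kg

[HCO3⁻] = 2.48 mmol/kg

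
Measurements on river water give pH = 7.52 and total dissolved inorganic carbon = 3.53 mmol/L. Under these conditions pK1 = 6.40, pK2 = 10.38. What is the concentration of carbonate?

[CO3²⁻] = 4.52 μmol/L

α₂ = 1 / (1 + [H⁺]/K2 + [H⁺]²/(K1K2)) = 1 / (1 + 10^+2.86 + 10^+1.74)
   = 1 / (1 + 724.44 + 54.954) = 1/780.39 = 0.001281
[CO3²⁻] = α₂ × DIC = 0.001281 × 3.53 = 0.00452 mmol/L = 4.52 μmol/L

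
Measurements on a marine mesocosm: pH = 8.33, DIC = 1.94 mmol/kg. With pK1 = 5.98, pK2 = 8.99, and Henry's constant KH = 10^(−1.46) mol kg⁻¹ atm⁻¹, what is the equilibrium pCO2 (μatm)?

pCO2 = 204 μatm

α₀ = 1 / (1 + K1/[H⁺] + K1K2/[H⁺]²) = 1 / (1 + 10^+2.35 + 10^+1.69)
   = 1 / (1 + 223.87 + 48.978) = 1/273.85 = 0.003652
[CO2*] = α₀ × DIC = 0.003652 × 1.94 = 0.007084 mmol/kg = 7.084 μmol/kg
pCO2 = [CO2*]/KH = 7.084×10^-6 / 3.467×10^-2 = 204 μatm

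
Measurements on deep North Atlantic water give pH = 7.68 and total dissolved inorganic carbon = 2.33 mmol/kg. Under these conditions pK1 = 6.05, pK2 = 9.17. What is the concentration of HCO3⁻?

[HCO3⁻] = 2.21 mmol/kg

α₁ = 1 / (1 + [H⁺]/K1 + K2/[H⁺]) = 1 / (1 + 10^-1.63 + 10^-1.49)
   = 1 / (1 + 0.023442 + 0.032359) = 1/1.0558 = 0.9471
[HCO3⁻] = α₁ × DIC = 0.9471 × 2.33 = 2.21 mmol/kg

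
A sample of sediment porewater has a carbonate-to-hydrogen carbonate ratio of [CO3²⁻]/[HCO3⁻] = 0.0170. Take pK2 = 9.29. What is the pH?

pH = 7.52

From K2 = [H⁺][CO3²⁻]/[HCO3⁻]:  pH = pK2 + log₁₀([CO3²⁻]/[HCO3⁻])
log₁₀(0.0170) = -1.770
pH = 9.29 + (-1.770) = 7.52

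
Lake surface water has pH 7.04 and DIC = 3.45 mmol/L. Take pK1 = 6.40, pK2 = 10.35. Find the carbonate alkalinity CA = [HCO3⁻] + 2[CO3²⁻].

CA = [HCO3⁻] + 2[CO3²⁻] = (α₁ + 2α₂)·DIC
At pH 7.04: [H⁺]/K1 = 10^-0.64 = 0.22909, K2/[H⁺] = 10^-3.31 = 0.00048978
α₁ = 1/(1 + 0.22909 + 0.00048978) = 1/1.2296 = 0.8133; α₂ = α₁·K2/[H⁺] = 0.0003983
α₁ + 2α₂ = 0.8141
CA = 0.8141 × 3.45 = 2.81 mmol/L

CA = 2.81 mmol/L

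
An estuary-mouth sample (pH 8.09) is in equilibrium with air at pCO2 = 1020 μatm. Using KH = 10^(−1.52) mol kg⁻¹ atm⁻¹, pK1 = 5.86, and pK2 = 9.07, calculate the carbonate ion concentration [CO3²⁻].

[CO3²⁻] = 0.548 mmol/kg

[CO2*] = KH · pCO2 = 10^(−1.52) × 1020×10^-6 = 3.080×10^-5 mol/kg
α₀ = 1/(1 + K1/[H⁺] + K1K2/[H⁺]²) = 1/(1 + 10^+2.23 + 10^+1.25) = 0.005302
DIC = [CO2*]/α₀ = 3.080×10^-5 / 0.005302 = 5.810 mmol/kg
[CO3²⁻] = α₂·DIC; α₂ = 0.09428, so [CO3²⁻] = 0.09428 × 5.810 = 0.548 mmol/kg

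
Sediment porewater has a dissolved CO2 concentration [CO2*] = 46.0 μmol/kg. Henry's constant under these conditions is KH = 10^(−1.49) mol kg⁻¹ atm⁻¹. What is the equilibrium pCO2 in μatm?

pCO2 = 1420 μatm

KH = 10^(−1.49) = 3.236×10^-2 mol kg⁻¹ atm⁻¹
pCO2 = [CO2*]/KH = 46.0×10^-6 / 3.236×10^-2 = 1.42×10^-3 atm = 1420 μatm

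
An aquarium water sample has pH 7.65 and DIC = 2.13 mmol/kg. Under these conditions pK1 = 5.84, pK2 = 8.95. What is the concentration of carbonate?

[CO3²⁻] = 0.100 mmol/kg

α₂ = 1 / (1 + [H⁺]/K2 + [H⁺]²/(K1K2)) = 1 / (1 + 10^+1.30 + 10^-0.51)
   = 1 / (1 + 19.953 + 0.30903) = 1/21.262 = 0.04703
[CO3²⁻] = α₂ × DIC = 0.04703 × 2.13 = 0.100 mmol/kg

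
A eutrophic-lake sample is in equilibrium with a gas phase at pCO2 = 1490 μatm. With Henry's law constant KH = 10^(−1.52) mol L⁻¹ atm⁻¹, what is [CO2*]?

KH = 10^(−1.52) = 3.020×10^-2 mol L⁻¹ atm⁻¹
[CO2*] = KH · pCO2 = 3.020×10^-2 × 1490×10^-6 atm = 4.50×10^-5 mol/L

[CO2*] = 45.0 μmol/L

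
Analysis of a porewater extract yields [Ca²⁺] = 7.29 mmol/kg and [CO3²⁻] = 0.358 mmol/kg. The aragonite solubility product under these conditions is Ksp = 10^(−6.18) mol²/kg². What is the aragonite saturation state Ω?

Ω = 3.95

Ksp = 10^(−6.18) = 6.607×10^-7
Ω = [Ca²⁺][CO3²⁻]/Ksp = (7.29×10^-3)(0.358×10^-3) / 6.607×10^-7 = 3.95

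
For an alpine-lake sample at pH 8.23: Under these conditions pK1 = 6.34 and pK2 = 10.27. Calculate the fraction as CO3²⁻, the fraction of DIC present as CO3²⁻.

α₂ = 1 / (1 + [H⁺]/K2 + [H⁺]²/(K1K2)) = 1 / (1 + 10^+2.04 + 10^+0.15)
   = 1 / (1 + 109.65 + 1.4125) = 1/112.06 = 0.008924

α₂ = 0.00892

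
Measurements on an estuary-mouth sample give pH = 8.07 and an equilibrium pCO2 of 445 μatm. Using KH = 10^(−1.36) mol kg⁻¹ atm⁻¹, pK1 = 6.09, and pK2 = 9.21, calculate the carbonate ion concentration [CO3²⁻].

[CO3²⁻] = 0.134 mmol/kg

[CO2*] = KH · pCO2 = 10^(−1.36) × 445×10^-6 = 1.942×10^-5 mol/kg
α₀ = 1/(1 + K1/[H⁺] + K1K2/[H⁺]²) = 1/(1 + 10^+1.98 + 10^+0.84) = 0.009670
DIC = [CO2*]/α₀ = 1.942×10^-5 / 0.009670 = 2.009 mmol/kg
[CO3²⁻] = α₂·DIC; α₂ = 0.06690, so [CO3²⁻] = 0.06690 × 2.009 = 0.134 mmol/kg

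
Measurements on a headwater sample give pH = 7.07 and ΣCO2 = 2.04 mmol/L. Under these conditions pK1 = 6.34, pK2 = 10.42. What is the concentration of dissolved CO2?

α₀ = 1 / (1 + K1/[H⁺] + K1K2/[H⁺]²) = 1 / (1 + 10^+0.73 + 10^-2.62)
   = 1 / (1 + 5.3703 + 0.0023988) = 1/6.3727 = 0.1569
[CO2*] = α₀ × DIC = 0.1569 × 2.04 = 0.320 mmol/L

[CO2*] = 0.320 mmol/L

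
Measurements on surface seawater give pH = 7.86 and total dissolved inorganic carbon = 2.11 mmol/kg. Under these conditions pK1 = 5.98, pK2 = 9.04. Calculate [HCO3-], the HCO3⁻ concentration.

α₁ = 1 / (1 + [H⁺]/K1 + K2/[H⁺]) = 1 / (1 + 10^-1.88 + 10^-1.18)
   = 1 / (1 + 0.013183 + 0.066069) = 1/1.0793 = 0.9266
[HCO3⁻] = α₁ × DIC = 0.9266 × 2.11 = 1.96 mmol/kg

[HCO3⁻] = 1.96 mmol/kg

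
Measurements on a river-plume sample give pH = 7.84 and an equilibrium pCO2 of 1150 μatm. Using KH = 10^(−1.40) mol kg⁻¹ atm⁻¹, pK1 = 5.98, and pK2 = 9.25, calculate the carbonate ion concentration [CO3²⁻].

[CO2*] = KH · pCO2 = 10^(−1.40) × 1150×10^-6 = 4.578×10^-5 mol/kg
α₀ = 1/(1 + K1/[H⁺] + K1K2/[H⁺]²) = 1/(1 + 10^+1.86 + 10^+0.45) = 0.01311
DIC = [CO2*]/α₀ = 4.578×10^-5 / 0.01311 = 3.491 mmol/kg
[CO3²⁻] = α₂·DIC; α₂ = 0.03696, so [CO3²⁻] = 0.03696 × 3.491 = 0.129 mmol/kg

[CO3²⁻] = 0.129 mmol/kg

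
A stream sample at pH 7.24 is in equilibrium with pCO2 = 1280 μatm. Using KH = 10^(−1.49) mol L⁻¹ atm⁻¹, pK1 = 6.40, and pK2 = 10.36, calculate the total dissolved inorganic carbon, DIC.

[CO2*] = KH · pCO2 = 10^(−1.49) × 1280×10^-6 = 4.142×10^-5 mol/L
α₀ = 1/(1 + K1/[H⁺] + K1K2/[H⁺]²) = 1/(1 + 10^+0.84 + 10^-2.28) = 0.1262
DIC = [CO2*]/α₀ = 4.142×10^-5 / 0.1262 = 0.328 mmol/L

DIC = 0.328 mmol/L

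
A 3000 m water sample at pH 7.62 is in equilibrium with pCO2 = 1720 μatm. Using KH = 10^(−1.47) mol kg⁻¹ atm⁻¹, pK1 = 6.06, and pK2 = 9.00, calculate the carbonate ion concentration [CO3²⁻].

[CO2*] = KH · pCO2 = 10^(−1.47) × 1720×10^-6 = 5.828×10^-5 mol/kg
α₀ = 1/(1 + K1/[H⁺] + K1K2/[H⁺]²) = 1/(1 + 10^+1.56 + 10^+0.18) = 0.02576
DIC = [CO2*]/α₀ = 5.828×10^-5 / 0.02576 = 2.263 mmol/kg
[CO3²⁻] = α₂·DIC; α₂ = 0.03899, so [CO3²⁻] = 0.03899 × 2.263 = 0.0882 mmol/kg

[CO3²⁻] = 0.0882 mmol/kg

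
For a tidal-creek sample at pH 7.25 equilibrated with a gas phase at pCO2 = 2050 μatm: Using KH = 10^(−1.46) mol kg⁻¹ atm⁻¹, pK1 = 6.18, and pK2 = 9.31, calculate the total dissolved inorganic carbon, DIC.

DIC = 0.913 mmol/kg

[CO2*] = KH · pCO2 = 10^(−1.46) × 2050×10^-6 = 7.108×10^-5 mol/kg
α₀ = 1/(1 + K1/[H⁺] + K1K2/[H⁺]²) = 1/(1 + 10^+1.07 + 10^-0.99) = 0.07781
DIC = [CO2*]/α₀ = 7.108×10^-5 / 0.07781 = 0.913 mmol/kg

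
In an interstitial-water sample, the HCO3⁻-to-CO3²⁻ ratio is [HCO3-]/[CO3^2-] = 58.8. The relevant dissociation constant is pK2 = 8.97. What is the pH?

From K2 = [H⁺][CO3^2-]/[HCO3-]:  pH = pK2 − log₁₀([HCO3-]/[CO3^2-])
log₁₀(58.8) = +1.769
pH = 8.97 − (+1.769) = 7.20

pH = 7.20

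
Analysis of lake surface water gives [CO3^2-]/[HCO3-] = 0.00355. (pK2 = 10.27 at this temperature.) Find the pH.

pH = 7.82

From K2 = [H⁺][CO3^2-]/[HCO3-]:  pH = pK2 + log₁₀([CO3^2-]/[HCO3-])
log₁₀(0.00355) = -2.450
pH = 10.27 + (-2.450) = 7.82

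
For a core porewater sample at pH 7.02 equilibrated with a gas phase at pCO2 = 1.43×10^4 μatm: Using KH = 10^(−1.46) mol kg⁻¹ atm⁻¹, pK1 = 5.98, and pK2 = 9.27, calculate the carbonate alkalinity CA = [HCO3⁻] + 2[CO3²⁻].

CA = 5.50 mmol/kg

[CO2*] = KH · pCO2 = 10^(−1.46) × 1.43×10^4×10^-6 = 4.958×10^-4 mol/kg
α₀ = 1/(1 + K1/[H⁺] + K1K2/[H⁺]²) = 1/(1 + 10^+1.04 + 10^-1.21) = 0.08315
DIC = [CO2*]/α₀ = 4.958×10^-4 / 0.08315 = 5.963 mmol/kg
CA = (α₁ + 2α₂)·DIC = (0.9117 + 2×0.005127) × 5.963 = 5.50 mmol/kg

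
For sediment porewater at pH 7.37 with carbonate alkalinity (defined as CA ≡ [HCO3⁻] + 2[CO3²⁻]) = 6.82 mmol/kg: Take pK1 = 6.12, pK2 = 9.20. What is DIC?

CA = [HCO3⁻] + 2[CO3²⁻] = (α₁ + 2α₂)·DIC
At pH 7.37: [H⁺]/K1 = 10^-1.25 = 0.056234, K2/[H⁺] = 10^-1.83 = 0.014791
α₁ = 1/(1 + 0.056234 + 0.014791) = 1/1.0710 = 0.9337; α₂ = α₁·K2/[H⁺] = 0.01381
α₁ + 2α₂ = 0.9613
DIC = CA / (α₁ + 2α₂) = 6.82 / 0.9613 = 7.09 mmol/kg

DIC = 7.09 mmol/kg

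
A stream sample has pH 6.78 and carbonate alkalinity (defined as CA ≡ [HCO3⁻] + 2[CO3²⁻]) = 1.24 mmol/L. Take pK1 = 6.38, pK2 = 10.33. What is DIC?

CA = [HCO3⁻] + 2[CO3²⁻] = (α₁ + 2α₂)·DIC
At pH 6.78: [H⁺]/K1 = 10^-0.40 = 0.39811, K2/[H⁺] = 10^-3.55 = 0.00028184
α₁ = 1/(1 + 0.39811 + 0.00028184) = 1/1.3984 = 0.7151; α₂ = α₁·K2/[H⁺] = 0.0002015
α₁ + 2α₂ = 0.7155
DIC = CA / (α₁ + 2α₂) = 1.24 / 0.7155 = 1.73 mmol/L

DIC = 1.73 mmol/L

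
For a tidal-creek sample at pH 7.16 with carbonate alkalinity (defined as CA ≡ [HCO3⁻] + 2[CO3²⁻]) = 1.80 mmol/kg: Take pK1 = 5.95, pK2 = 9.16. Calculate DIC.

DIC = 1.89 mmol/kg

CA = [HCO3⁻] + 2[CO3²⁻] = (α₁ + 2α₂)·DIC
At pH 7.16: [H⁺]/K1 = 10^-1.21 = 0.061660, K2/[H⁺] = 10^-2.00 = 0.010000
α₁ = 1/(1 + 0.061660 + 0.010000) = 1/1.0717 = 0.9331; α₂ = α₁·K2/[H⁺] = 0.009331
α₁ + 2α₂ = 0.9518
DIC = CA / (α₁ + 2α₂) = 1.80 / 0.9518 = 1.89 mmol/kg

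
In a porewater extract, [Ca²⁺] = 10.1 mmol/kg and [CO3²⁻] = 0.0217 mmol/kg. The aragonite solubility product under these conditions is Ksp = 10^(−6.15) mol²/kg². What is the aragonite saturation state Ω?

Ksp = 10^(−6.15) = 7.079×10^-7
Ω = [Ca²⁺][CO3²⁻]/Ksp = (10.1×10^-3)(0.0217×10^-3) / 7.079×10^-7 = 0.310

Ω = 0.310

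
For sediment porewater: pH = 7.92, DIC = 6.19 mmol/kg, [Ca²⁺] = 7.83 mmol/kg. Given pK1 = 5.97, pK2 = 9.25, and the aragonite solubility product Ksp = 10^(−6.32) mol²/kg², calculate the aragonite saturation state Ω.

Ω = 4.48

α₂ = 1 / (1 + [H⁺]/K2 + [H⁺]²/(K1K2)) = 1 / (1 + 10^+1.33 + 10^-0.62)
   = 1 / (1 + 21.380 + 0.23988) = 1/22.620 = 0.04421
[CO3²⁻] = α₂ × DIC = 0.04421 × 6.19 = 0.2737 mmol/kg
Ksp = 10^(−6.32) = 4.786×10^-7
Ω = [Ca²⁺][CO3²⁻]/Ksp = (7.83×10^-3)(2.737×10^-4) / 4.786×10^-7 = 4.48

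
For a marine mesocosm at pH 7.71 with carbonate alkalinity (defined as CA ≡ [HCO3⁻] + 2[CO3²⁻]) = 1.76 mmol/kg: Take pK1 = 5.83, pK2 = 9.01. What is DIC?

DIC = 1.70 mmol/kg

CA = [HCO3⁻] + 2[CO3²⁻] = (α₁ + 2α₂)·DIC
At pH 7.71: [H⁺]/K1 = 10^-1.88 = 0.013183, K2/[H⁺] = 10^-1.30 = 0.050119
α₁ = 1/(1 + 0.013183 + 0.050119) = 1/1.0633 = 0.9405; α₂ = α₁·K2/[H⁺] = 0.04714
α₁ + 2α₂ = 1.0347
DIC = CA / (α₁ + 2α₂) = 1.76 / 1.0347 = 1.70 mmol/kg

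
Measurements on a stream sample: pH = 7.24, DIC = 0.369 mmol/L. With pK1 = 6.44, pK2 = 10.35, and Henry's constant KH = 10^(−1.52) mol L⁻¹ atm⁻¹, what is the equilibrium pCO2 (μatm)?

pCO2 = 1670 μatm

α₀ = 1 / (1 + K1/[H⁺] + K1K2/[H⁺]²) = 1 / (1 + 10^+0.80 + 10^-2.31)
   = 1 / (1 + 6.3096 + 0.0048978) = 1/7.3145 = 0.1367
[CO2*] = α₀ × DIC = 0.1367 × 0.369 = 0.05045 mmol/L
pCO2 = [CO2*]/KH = 5.045×10^-5 / 3.020×10^-2 = 1670 μatm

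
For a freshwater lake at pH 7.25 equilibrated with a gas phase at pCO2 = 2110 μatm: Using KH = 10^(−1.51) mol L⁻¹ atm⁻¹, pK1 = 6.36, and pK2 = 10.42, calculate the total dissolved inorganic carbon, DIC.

DIC = 0.572 mmol/L

[CO2*] = KH · pCO2 = 10^(−1.51) × 2110×10^-6 = 6.521×10^-5 mol/L
α₀ = 1/(1 + K1/[H⁺] + K1K2/[H⁺]²) = 1/(1 + 10^+0.89 + 10^-2.28) = 0.1141
DIC = [CO2*]/α₀ = 6.521×10^-5 / 0.1141 = 0.572 mmol/L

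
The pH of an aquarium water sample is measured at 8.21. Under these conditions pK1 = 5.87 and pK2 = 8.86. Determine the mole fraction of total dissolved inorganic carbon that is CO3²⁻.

α₂ = 1 / (1 + [H⁺]/K2 + [H⁺]²/(K1K2)) = 1 / (1 + 10^+0.65 + 10^-1.69)
   = 1 / (1 + 4.4668 + 0.020417) = 1/5.4873 = 0.1822

α₂ = 0.182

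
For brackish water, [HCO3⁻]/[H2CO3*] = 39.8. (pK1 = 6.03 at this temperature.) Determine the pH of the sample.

pH = 7.63

From K1 = [H⁺][HCO3⁻]/[H2CO3*]:  pH = pK1 + log₁₀([HCO3⁻]/[H2CO3*])
log₁₀(39.8) = +1.600
pH = 6.03 + (+1.600) = 7.63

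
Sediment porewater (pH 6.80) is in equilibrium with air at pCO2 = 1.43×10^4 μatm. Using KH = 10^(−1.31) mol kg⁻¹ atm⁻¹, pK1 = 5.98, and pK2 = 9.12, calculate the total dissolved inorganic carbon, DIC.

[CO2*] = KH · pCO2 = 10^(−1.31) × 1.43×10^4×10^-6 = 7.004×10^-4 mol/kg
α₀ = 1/(1 + K1/[H⁺] + K1K2/[H⁺]²) = 1/(1 + 10^+0.82 + 10^-1.50) = 0.1309
DIC = [CO2*]/α₀ = 7.004×10^-4 / 0.1309 = 5.35 mmol/kg

DIC = 5.35 mmol/kg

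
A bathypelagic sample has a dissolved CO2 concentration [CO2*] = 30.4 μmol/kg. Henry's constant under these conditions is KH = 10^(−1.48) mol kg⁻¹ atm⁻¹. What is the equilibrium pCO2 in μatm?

KH = 10^(−1.48) = 3.311×10^-2 mol kg⁻¹ atm⁻¹
pCO2 = [CO2*]/KH = 30.4×10^-6 / 3.311×10^-2 = 9.18×10^-4 atm = 918 μatm

pCO2 = 918 μatm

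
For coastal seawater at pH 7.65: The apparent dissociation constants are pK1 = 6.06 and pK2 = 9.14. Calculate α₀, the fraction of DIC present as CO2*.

α₀ = 1 / (1 + K1/[H⁺] + K1K2/[H⁺]²) = 1 / (1 + 10^+1.59 + 10^+0.10)
   = 1 / (1 + 38.905 + 1.2589) = 1/41.163 = 0.02429

α₀ = 0.0243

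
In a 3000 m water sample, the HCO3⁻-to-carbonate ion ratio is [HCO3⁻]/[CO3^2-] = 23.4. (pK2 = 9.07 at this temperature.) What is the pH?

From K2 = [H⁺][CO3^2-]/[HCO3⁻]:  pH = pK2 − log₁₀([HCO3⁻]/[CO3^2-])
log₁₀(23.4) = +1.369
pH = 9.07 − (+1.369) = 7.70

pH = 7.70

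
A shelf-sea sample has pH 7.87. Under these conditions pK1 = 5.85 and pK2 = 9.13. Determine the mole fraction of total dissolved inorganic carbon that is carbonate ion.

α₂ = 0.0516

α₂ = 1 / (1 + [H⁺]/K2 + [H⁺]²/(K1K2)) = 1 / (1 + 10^+1.26 + 10^-0.76)
   = 1 / (1 + 18.197 + 0.17378) = 1/19.371 = 0.05162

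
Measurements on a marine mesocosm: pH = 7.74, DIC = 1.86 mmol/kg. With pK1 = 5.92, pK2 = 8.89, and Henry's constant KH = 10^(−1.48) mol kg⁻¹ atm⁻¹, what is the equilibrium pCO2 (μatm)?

α₀ = 1 / (1 + K1/[H⁺] + K1K2/[H⁺]²) = 1 / (1 + 10^+1.82 + 10^+0.67)
   = 1 / (1 + 66.069 + 4.6774) = 1/71.747 = 0.01394
[CO2*] = α₀ × DIC = 0.01394 × 1.86 = 0.02592 mmol/kg
pCO2 = [CO2*]/KH = 2.592×10^-5 / 3.311×10^-2 = 783 μatm

pCO2 = 783 μatm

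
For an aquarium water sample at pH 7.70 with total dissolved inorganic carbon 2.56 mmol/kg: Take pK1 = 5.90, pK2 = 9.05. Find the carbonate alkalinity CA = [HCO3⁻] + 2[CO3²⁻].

CA = [HCO3⁻] + 2[CO3²⁻] = (α₁ + 2α₂)·DIC
At pH 7.70: [H⁺]/K1 = 10^-1.80 = 0.015849, K2/[H⁺] = 10^-1.35 = 0.044668
α₁ = 1/(1 + 0.015849 + 0.044668) = 1/1.0605 = 0.9429; α₂ = α₁·K2/[H⁺] = 0.04212
α₁ + 2α₂ = 1.0272
CA = 1.0272 × 2.56 = 2.63 mmol/kg

CA = 2.63 mmol/kg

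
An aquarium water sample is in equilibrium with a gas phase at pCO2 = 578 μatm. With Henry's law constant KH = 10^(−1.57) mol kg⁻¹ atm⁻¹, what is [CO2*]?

[CO2*] = 15.6 μmol/kg

KH = 10^(−1.57) = 2.692×10^-2 mol kg⁻¹ atm⁻¹
[CO2*] = KH · pCO2 = 2.692×10^-2 × 578×10^-6 atm = 1.56×10^-5 mol/kg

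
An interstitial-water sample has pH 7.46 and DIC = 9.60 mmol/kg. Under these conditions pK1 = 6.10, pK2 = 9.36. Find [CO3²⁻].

[CO3²⁻] = 0.114 mmol/kg

α₂ = 1 / (1 + [H⁺]/K2 + [H⁺]²/(K1K2)) = 1 / (1 + 10^+1.90 + 10^+0.54)
   = 1 / (1 + 79.433 + 3.4674) = 1/83.900 = 0.01192
[CO3²⁻] = α₂ × DIC = 0.01192 × 9.60 = 0.114 mmol/kg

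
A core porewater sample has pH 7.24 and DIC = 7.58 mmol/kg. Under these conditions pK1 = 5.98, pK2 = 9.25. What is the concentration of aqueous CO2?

[CO2*] = 0.391 mmol/kg

α₀ = 1 / (1 + K1/[H⁺] + K1K2/[H⁺]²) = 1 / (1 + 10^+1.26 + 10^-0.75)
   = 1 / (1 + 18.197 + 0.17783) = 1/19.375 = 0.05161
[CO2*] = α₀ × DIC = 0.05161 × 7.58 = 0.391 mmol/kg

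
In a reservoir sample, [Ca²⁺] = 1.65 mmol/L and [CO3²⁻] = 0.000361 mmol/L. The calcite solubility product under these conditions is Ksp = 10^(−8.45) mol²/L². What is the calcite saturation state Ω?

Ω = 0.168

Ksp = 10^(−8.45) = 3.548×10^-9
Ω = [Ca²⁺][CO3²⁻]/Ksp = (1.65×10^-3)(0.000361×10^-3) / 3.548×10^-9 = 0.168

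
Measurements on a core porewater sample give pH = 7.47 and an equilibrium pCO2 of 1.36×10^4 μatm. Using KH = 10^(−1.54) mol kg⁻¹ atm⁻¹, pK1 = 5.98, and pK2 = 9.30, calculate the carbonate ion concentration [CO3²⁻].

[CO3²⁻] = 0.179 mmol/kg

[CO2*] = KH · pCO2 = 10^(−1.54) × 1.36×10^4×10^-6 = 3.922×10^-4 mol/kg
α₀ = 1/(1 + K1/[H⁺] + K1K2/[H⁺]²) = 1/(1 + 10^+1.49 + 10^-0.34) = 0.03090
DIC = [CO2*]/α₀ = 3.922×10^-4 / 0.03090 = 12.69 mmol/kg
[CO3²⁻] = α₂·DIC; α₂ = 0.01413, so [CO3²⁻] = 0.01413 × 12.69 = 0.179 mmol/kg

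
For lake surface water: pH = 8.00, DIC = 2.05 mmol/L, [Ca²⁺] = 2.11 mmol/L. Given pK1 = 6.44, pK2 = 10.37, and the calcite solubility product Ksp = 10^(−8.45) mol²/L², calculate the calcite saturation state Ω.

α₂ = 1 / (1 + [H⁺]/K2 + [H⁺]²/(K1K2)) = 1 / (1 + 10^+2.37 + 10^+0.81)
   = 1 / (1 + 234.42 + 6.4565) = 1/241.88 = 0.004134
[CO3²⁻] = α₂ × DIC = 0.004134 × 2.05 = 0.008475 mmol/L = 8.475 μmol/L
Ksp = 10^(−8.45) = 3.548×10^-9
Ω = [Ca²⁺][CO3²⁻]/Ksp = (2.11×10^-3)(8.475×10^-6) / 3.548×10^-9 = 5.04

Ω = 5.04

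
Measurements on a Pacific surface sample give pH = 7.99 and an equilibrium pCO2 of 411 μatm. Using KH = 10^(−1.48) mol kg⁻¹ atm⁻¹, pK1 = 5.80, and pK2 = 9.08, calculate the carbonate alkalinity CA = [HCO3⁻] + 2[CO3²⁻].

[CO2*] = KH · pCO2 = 10^(−1.48) × 411×10^-6 = 1.361×10^-5 mol/kg
α₀ = 1/(1 + K1/[H⁺] + K1K2/[H⁺]²) = 1/(1 + 10^+2.19 + 10^+1.10) = 0.005936
DIC = [CO2*]/α₀ = 1.361×10^-5 / 0.005936 = 2.293 mmol/kg
CA = (α₁ + 2α₂)·DIC = (0.9193 + 2×0.07473) × 2.293 = 2.45 mmol/kg

CA = 2.45 mmol/kg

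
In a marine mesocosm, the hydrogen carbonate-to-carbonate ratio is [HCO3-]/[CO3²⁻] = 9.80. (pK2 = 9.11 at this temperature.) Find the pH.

pH = 8.12

From K2 = [H⁺][CO3²⁻]/[HCO3-]:  pH = pK2 − log₁₀([HCO3-]/[CO3²⁻])
log₁₀(9.80) = +0.991
pH = 9.11 − (+0.991) = 8.12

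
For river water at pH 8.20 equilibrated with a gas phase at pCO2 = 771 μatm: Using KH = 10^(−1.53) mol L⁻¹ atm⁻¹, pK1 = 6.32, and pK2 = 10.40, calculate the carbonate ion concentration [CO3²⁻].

[CO2*] = KH · pCO2 = 10^(−1.53) × 771×10^-6 = 2.275×10^-5 mol/L
α₀ = 1/(1 + K1/[H⁺] + K1K2/[H⁺]²) = 1/(1 + 10^+1.88 + 10^-0.32) = 0.01293
DIC = [CO2*]/α₀ = 2.275×10^-5 / 0.01293 = 1.760 mmol/L
[CO3²⁻] = α₂·DIC; α₂ = 0.006189, so [CO3²⁻] = 0.006189 × 1.760 = 0.0109 mmol/L = 10.9 μmol/L

[CO3²⁻] = 10.9 μmol/L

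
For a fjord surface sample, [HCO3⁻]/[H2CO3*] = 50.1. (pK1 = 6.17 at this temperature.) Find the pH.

pH = 7.87

From K1 = [H⁺][HCO3⁻]/[H2CO3*]:  pH = pK1 + log₁₀([HCO3⁻]/[H2CO3*])
log₁₀(50.1) = +1.700
pH = 6.17 + (+1.700) = 7.87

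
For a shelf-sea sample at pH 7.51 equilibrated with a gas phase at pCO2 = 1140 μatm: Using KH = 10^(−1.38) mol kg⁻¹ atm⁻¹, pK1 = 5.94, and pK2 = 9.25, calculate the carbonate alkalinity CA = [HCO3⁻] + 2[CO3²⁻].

CA = 1.83 mmol/kg

[CO2*] = KH · pCO2 = 10^(−1.38) × 1140×10^-6 = 4.752×10^-5 mol/kg
α₀ = 1/(1 + K1/[H⁺] + K1K2/[H⁺]²) = 1/(1 + 10^+1.57 + 10^-0.17) = 0.02575
DIC = [CO2*]/α₀ = 4.752×10^-5 / 0.02575 = 1.845 mmol/kg
CA = (α₁ + 2α₂)·DIC = (0.9568 + 2×0.01741) × 1.845 = 1.83 mmol/kg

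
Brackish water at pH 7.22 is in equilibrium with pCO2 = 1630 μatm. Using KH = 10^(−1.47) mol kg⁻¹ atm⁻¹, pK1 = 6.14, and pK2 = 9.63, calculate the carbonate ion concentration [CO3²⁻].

[CO3²⁻] = 2.58 μmol/kg

[CO2*] = KH · pCO2 = 10^(−1.47) × 1630×10^-6 = 5.523×10^-5 mol/kg
α₀ = 1/(1 + K1/[H⁺] + K1K2/[H⁺]²) = 1/(1 + 10^+1.08 + 10^-1.33) = 0.07651
DIC = [CO2*]/α₀ = 5.523×10^-5 / 0.07651 = 0.7218 mmol/kg
[CO3²⁻] = α₂·DIC; α₂ = 0.003579, so [CO3²⁻] = 0.003579 × 0.7218 = 0.00258 mmol/kg = 2.58 μmol/kg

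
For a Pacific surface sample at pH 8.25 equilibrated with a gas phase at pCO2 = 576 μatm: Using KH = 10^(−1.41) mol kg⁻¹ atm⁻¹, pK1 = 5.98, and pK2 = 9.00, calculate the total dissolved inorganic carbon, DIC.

DIC = 4.94 mmol/kg

[CO2*] = KH · pCO2 = 10^(−1.41) × 576×10^-6 = 2.241×10^-5 mol/kg
α₀ = 1/(1 + K1/[H⁺] + K1K2/[H⁺]²) = 1/(1 + 10^+2.27 + 10^+1.52) = 0.004539
DIC = [CO2*]/α₀ = 2.241×10^-5 / 0.004539 = 4.94 mmol/kg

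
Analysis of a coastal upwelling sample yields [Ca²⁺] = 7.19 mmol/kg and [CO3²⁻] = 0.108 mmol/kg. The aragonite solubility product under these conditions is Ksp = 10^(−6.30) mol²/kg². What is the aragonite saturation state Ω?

Ω = 1.55

Ksp = 10^(−6.30) = 5.012×10^-7
Ω = [Ca²⁺][CO3²⁻]/Ksp = (7.19×10^-3)(0.108×10^-3) / 5.012×10^-7 = 1.55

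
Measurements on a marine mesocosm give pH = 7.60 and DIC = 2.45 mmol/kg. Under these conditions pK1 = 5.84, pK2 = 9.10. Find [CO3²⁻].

α₂ = 1 / (1 + [H⁺]/K2 + [H⁺]²/(K1K2)) = 1 / (1 + 10^+1.50 + 10^-0.26)
   = 1 / (1 + 31.623 + 0.54954) = 1/33.172 = 0.03015
[CO3²⁻] = α₂ × DIC = 0.03015 × 2.45 = 0.0739 mmol/kg

[CO3²⁻] = 0.0739 mmol/kg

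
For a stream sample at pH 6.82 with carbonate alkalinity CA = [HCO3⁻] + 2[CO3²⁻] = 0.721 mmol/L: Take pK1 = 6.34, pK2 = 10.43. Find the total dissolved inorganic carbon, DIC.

DIC = 0.959 mmol/L

CA = [HCO3⁻] + 2[CO3²⁻] = (α₁ + 2α₂)·DIC
At pH 6.82: [H⁺]/K1 = 10^-0.48 = 0.33113, K2/[H⁺] = 10^-3.61 = 0.00024547
α₁ = 1/(1 + 0.33113 + 0.00024547) = 1/1.3314 = 0.7511; α₂ = α₁·K2/[H⁺] = 0.0001844
α₁ + 2α₂ = 0.7515
DIC = CA / (α₁ + 2α₂) = 0.721 / 0.7515 = 0.959 mmol/L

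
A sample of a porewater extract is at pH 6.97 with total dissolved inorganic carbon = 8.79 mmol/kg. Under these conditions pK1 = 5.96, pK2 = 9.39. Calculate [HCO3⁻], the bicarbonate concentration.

α₁ = 1 / (1 + [H⁺]/K1 + K2/[H⁺]) = 1 / (1 + 10^-1.01 + 10^-2.42)
   = 1 / (1 + 0.097724 + 0.0038019) = 1/1.1015 = 0.9078
[HCO3⁻] = α₁ × DIC = 0.9078 × 8.79 = 7.98 mmol/kg

[HCO3⁻] = 7.98 mmol/kg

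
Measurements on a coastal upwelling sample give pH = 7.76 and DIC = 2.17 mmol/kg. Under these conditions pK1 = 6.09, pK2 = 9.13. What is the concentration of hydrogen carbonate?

α₁ = 1 / (1 + [H⁺]/K1 + K2/[H⁺]) = 1 / (1 + 10^-1.67 + 10^-1.37)
   = 1 / (1 + 0.021380 + 0.042658) = 1/1.0640 = 0.9398
[HCO3⁻] = α₁ × DIC = 0.9398 × 2.17 = 2.04 mmol/kg

[HCO3⁻] = 2.04 mmol/kg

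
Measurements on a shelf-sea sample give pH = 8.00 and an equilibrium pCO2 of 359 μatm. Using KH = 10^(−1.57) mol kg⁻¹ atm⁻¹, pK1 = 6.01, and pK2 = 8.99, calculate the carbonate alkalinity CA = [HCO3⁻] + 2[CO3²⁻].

CA = 1.14 mmol/kg

[CO2*] = KH · pCO2 = 10^(−1.57) × 359×10^-6 = 9.663×10^-6 mol/kg
α₀ = 1/(1 + K1/[H⁺] + K1K2/[H⁺]²) = 1/(1 + 10^+1.99 + 10^+1.00) = 0.009198
DIC = [CO2*]/α₀ = 9.663×10^-6 / 0.009198 = 1.051 mmol/kg
CA = (α₁ + 2α₂)·DIC = (0.8988 + 2×0.09198) × 1.051 = 1.14 mmol/kg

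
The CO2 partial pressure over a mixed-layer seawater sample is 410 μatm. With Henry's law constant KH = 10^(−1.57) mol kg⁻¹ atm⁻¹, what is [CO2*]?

KH = 10^(−1.57) = 2.692×10^-2 mol kg⁻¹ atm⁻¹
[CO2*] = KH · pCO2 = 2.692×10^-2 × 410×10^-6 atm = 1.10×10^-5 mol/kg

[CO2*] = 11.0 μmol/kg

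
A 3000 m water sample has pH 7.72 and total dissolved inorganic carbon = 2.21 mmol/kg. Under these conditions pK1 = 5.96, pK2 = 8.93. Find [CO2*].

α₀ = 1 / (1 + K1/[H⁺] + K1K2/[H⁺]²) = 1 / (1 + 10^+1.76 + 10^+0.55)
   = 1 / (1 + 57.544 + 3.5481) = 1/62.092 = 0.01611
[CO2*] = α₀ × DIC = 0.01611 × 2.21 = 0.0356 mmol/kg

[CO2*] = 0.0356 mmol/kg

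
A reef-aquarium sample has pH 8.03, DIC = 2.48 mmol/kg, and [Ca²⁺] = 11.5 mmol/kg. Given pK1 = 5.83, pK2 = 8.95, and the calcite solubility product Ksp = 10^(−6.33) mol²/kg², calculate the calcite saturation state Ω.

α₂ = 1 / (1 + [H⁺]/K2 + [H⁺]²/(K1K2)) = 1 / (1 + 10^+0.92 + 10^-1.28)
   = 1 / (1 + 8.3176 + 0.052481) = 1/9.3701 = 0.1067
[CO3²⁻] = α₂ × DIC = 0.1067 × 2.48 = 0.2647 mmol/kg
Ksp = 10^(−6.33) = 4.677×10^-7
Ω = [Ca²⁺][CO3²⁻]/Ksp = (11.5×10^-3)(2.647×10^-4) / 4.677×10^-7 = 6.51

Ω = 6.51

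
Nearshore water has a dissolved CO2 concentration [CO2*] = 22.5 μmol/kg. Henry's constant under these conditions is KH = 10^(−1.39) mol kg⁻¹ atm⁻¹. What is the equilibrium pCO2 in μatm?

KH = 10^(−1.39) = 4.074×10^-2 mol kg⁻¹ atm⁻¹
pCO2 = [CO2*]/KH = 22.5×10^-6 / 4.074×10^-2 = 5.52×10^-4 atm = 552 μatm

pCO2 = 552 μatm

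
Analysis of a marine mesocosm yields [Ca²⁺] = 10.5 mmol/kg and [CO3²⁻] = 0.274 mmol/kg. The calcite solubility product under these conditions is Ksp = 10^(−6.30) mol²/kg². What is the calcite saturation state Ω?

Ω = 5.74

Ksp = 10^(−6.30) = 5.012×10^-7
Ω = [Ca²⁺][CO3²⁻]/Ksp = (10.5×10^-3)(0.274×10^-3) / 5.012×10^-7 = 5.74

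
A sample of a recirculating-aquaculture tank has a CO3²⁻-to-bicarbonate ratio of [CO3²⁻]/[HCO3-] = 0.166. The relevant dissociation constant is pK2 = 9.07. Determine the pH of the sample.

pH = 8.29

From K2 = [H⁺][CO3²⁻]/[HCO3-]:  pH = pK2 + log₁₀([CO3²⁻]/[HCO3-])
log₁₀(0.166) = -0.780
pH = 9.07 + (-0.780) = 8.29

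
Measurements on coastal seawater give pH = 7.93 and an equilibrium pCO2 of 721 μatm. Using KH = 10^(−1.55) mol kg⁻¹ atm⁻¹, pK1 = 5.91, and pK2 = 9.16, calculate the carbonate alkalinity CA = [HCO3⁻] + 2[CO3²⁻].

CA = 2.38 mmol/kg

[CO2*] = KH · pCO2 = 10^(−1.55) × 721×10^-6 = 2.032×10^-5 mol/kg
α₀ = 1/(1 + K1/[H⁺] + K1K2/[H⁺]²) = 1/(1 + 10^+2.02 + 10^+0.79) = 0.008938
DIC = [CO2*]/α₀ = 2.032×10^-5 / 0.008938 = 2.273 mmol/kg
CA = (α₁ + 2α₂)·DIC = (0.9359 + 2×0.05511) × 2.273 = 2.38 mmol/kg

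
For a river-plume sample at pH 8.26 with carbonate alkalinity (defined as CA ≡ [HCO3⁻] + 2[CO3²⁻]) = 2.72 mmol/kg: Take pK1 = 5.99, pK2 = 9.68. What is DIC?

CA = [HCO3⁻] + 2[CO3²⁻] = (α₁ + 2α₂)·DIC
At pH 8.26: [H⁺]/K1 = 10^-2.27 = 0.0053703, K2/[H⁺] = 10^-1.42 = 0.038019
α₁ = 1/(1 + 0.0053703 + 0.038019) = 1/1.0434 = 0.9584; α₂ = α₁·K2/[H⁺] = 0.03644
α₁ + 2α₂ = 1.0313
DIC = CA / (α₁ + 2α₂) = 2.72 / 1.0313 = 2.64 mmol/kg

DIC = 2.64 mmol/kg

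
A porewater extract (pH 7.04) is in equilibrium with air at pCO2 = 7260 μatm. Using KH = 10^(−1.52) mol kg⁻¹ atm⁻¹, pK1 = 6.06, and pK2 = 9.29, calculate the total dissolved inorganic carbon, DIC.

[CO2*] = KH · pCO2 = 10^(−1.52) × 7260×10^-6 = 2.192×10^-4 mol/kg
α₀ = 1/(1 + K1/[H⁺] + K1K2/[H⁺]²) = 1/(1 + 10^+0.98 + 10^-1.27) = 0.09431
DIC = [CO2*]/α₀ = 2.192×10^-4 / 0.09431 = 2.32 mmol/kg

DIC = 2.32 mmol/kg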